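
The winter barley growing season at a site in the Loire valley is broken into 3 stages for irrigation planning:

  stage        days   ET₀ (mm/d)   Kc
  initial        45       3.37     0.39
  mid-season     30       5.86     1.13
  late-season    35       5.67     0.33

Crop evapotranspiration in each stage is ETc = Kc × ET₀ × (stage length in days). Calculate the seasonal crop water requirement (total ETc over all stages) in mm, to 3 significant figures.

323 mm

initial: 0.39 × 3.37 × 45 = 59.14 mm
mid-season: 1.13 × 5.86 × 30 = 198.65 mm
late-season: 0.33 × 5.67 × 35 = 65.49 mm
Seasonal total = 323.28 mm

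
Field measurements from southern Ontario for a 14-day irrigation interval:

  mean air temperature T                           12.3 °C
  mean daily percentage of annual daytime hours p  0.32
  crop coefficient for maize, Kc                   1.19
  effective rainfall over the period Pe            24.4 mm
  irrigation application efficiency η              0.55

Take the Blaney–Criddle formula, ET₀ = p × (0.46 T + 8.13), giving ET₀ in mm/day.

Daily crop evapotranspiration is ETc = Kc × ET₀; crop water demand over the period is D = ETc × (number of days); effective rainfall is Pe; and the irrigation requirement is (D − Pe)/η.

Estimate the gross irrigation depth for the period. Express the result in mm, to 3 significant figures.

89.3 mm

ET₀ = 0.32 × (0.46 × 12.3 + 8.13) = 0.32 × 13.788 = 4.4122 mm/d
ETc = Kc × ET₀ = 1.19 × 4.4122 = 5.2505 mm/d
Crop demand D = ETc × 14 d = 5.2505 × 14 = 73.507 mm
D − Pe = 73.507 − 24.4 = 49.107 mm
Gross irrigation = 49.107 / 0.55 = 89.285 mm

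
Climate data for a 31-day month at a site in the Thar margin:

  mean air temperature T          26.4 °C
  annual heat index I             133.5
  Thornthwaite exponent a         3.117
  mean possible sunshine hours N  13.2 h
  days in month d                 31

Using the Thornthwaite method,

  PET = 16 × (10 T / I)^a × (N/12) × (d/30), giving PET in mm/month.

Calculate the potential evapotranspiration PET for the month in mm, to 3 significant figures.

152 mm

10T/I = 10 × 26.4 / 133.5 = 1.9775
(10T/I)^a = 1.9775^3.117 = 8.3752
Uncorrected PET = 16 × 8.3752 = 134.003 mm
Correction = (N/12)(d/30) = (13.2/12)(31/30) = 1.1367
PET = 134.003 × 1.1367 = 152.321 mm/month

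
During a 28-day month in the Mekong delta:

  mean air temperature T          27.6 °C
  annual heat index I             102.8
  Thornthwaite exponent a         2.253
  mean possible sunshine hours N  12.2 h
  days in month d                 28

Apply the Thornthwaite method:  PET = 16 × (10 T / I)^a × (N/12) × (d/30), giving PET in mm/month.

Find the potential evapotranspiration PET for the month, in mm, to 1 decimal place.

140.5 mm

10T/I = 10 × 27.6 / 102.8 = 2.6848
(10T/I)^a = 2.6848^2.253 = 9.2542
Uncorrected PET = 16 × 9.2542 = 148.067 mm
Correction = (N/12)(d/30) = (12.2/12)(28/30) = 0.9489
PET = 148.067 × 0.9489 = 140.501 mm/month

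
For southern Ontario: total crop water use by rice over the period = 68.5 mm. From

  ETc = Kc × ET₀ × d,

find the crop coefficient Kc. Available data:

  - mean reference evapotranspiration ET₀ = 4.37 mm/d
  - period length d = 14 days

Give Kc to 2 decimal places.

1.12

ETc = Kc × ET₀ × d  ⇒  Kc = ETc / (ET₀ × d)
Kc = 68.5 / (4.37 × 14) = 68.5 / 61.18 = 1.1196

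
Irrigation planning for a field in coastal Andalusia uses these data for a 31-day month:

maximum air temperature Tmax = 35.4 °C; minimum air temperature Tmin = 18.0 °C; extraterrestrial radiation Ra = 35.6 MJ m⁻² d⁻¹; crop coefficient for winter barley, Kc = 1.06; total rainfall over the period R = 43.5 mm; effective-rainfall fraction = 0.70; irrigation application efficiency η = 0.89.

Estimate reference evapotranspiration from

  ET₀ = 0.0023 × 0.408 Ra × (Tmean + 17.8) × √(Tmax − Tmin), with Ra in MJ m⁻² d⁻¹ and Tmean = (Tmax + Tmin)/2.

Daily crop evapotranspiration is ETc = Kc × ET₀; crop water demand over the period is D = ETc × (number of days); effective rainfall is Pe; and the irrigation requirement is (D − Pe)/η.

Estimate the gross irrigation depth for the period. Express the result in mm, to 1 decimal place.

Tmean = (35.4 + 18.0)/2 = 26.70 °C
0.408 Ra = 0.408 × 35.6 = 14.5248 mm/d equivalent
ET₀ = 0.0023 × 14.5248 × (26.70 + 17.8) × √17.4 = 0.0023 × 14.5248 × 44.50 × 4.1713 = 6.2011 mm/d
ETc = Kc × ET₀ = 1.06 × 6.2011 = 6.5732 mm/d
Crop demand D = ETc × 31 d = 6.5732 × 31 = 203.769 mm
Pe = 0.70 × 43.5 = 30.450 mm
D − Pe = 203.769 − 30.450 = 173.319 mm
Gross irrigation = 173.319 / 0.89 = 194.740 mm

194.7 mm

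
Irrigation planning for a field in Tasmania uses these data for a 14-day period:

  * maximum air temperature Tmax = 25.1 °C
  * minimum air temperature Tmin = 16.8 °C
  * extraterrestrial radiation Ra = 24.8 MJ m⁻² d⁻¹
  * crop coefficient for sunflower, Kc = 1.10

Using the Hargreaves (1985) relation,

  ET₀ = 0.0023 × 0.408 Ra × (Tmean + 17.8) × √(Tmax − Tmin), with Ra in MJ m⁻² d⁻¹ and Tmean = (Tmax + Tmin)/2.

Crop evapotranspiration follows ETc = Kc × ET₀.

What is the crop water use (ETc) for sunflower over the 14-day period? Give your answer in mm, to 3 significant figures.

Tmean = (25.1 + 16.8)/2 = 20.95 °C
0.408 Ra = 0.408 × 24.8 = 10.1184 mm/d equivalent
ET₀ = 0.0023 × 10.1184 × (20.95 + 17.8) × √8.3 = 0.0023 × 10.1184 × 38.75 × 2.8810 = 2.5981 mm/d
ETc = Kc × ET₀ = 1.10 × 2.5981 = 2.8579 mm/d
Over 14 days: 2.8579 × 14 = 40.011 mm

40.0 mm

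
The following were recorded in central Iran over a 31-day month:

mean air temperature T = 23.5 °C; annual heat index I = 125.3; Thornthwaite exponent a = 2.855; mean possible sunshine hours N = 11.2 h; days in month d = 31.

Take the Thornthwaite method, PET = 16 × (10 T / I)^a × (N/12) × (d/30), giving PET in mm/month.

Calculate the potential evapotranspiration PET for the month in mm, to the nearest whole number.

93 mm

10T/I = 10 × 23.5 / 125.3 = 1.8755
(10T/I)^a = 1.8755^2.855 = 6.0221
Uncorrected PET = 16 × 6.0221 = 96.354 mm
Correction = (N/12)(d/30) = (11.2/12)(31/30) = 0.9644
PET = 96.354 × 0.9644 = 92.924 mm/month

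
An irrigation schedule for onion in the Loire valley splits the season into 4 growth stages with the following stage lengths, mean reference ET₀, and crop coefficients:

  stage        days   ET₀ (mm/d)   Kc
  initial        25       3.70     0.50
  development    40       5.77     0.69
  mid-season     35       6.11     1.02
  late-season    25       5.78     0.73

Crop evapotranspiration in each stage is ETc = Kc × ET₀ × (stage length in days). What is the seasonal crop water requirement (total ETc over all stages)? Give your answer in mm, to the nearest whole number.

529 mm

initial: 0.50 × 3.70 × 25 = 46.25 mm
development: 0.69 × 5.77 × 40 = 159.25 mm
mid-season: 1.02 × 6.11 × 35 = 218.13 mm
late-season: 0.73 × 5.78 × 25 = 105.49 mm
Seasonal total = 529.12 mm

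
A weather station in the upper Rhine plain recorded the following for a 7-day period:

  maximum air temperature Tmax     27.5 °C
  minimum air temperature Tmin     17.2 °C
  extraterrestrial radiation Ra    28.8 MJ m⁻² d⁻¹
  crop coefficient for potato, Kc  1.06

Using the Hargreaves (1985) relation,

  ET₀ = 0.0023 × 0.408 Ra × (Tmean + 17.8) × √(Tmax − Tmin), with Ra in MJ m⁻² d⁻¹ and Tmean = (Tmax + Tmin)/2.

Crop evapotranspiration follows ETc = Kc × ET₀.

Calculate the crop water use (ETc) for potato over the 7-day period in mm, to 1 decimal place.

Tmean = (27.5 + 17.2)/2 = 22.35 °C
0.408 Ra = 0.408 × 28.8 = 11.7504 mm/d equivalent
ET₀ = 0.0023 × 11.7504 × (22.35 + 17.8) × √10.3 = 0.0023 × 11.7504 × 40.15 × 3.2094 = 3.4825 mm/d
ETc = Kc × ET₀ = 1.06 × 3.4825 = 3.6915 mm/d
Over 7 days: 3.6915 × 7 = 25.841 mm

25.8 mm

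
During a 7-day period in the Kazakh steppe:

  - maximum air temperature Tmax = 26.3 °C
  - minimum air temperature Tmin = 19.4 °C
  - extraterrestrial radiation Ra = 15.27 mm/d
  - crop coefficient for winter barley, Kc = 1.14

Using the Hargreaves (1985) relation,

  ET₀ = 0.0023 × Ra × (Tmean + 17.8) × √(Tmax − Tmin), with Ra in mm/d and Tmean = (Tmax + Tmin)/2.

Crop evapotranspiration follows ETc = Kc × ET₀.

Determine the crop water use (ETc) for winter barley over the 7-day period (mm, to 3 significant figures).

29.9 mm

Tmean = (26.3 + 19.4)/2 = 22.85 °C
ET₀ = 0.0023 × 15.27 × (22.85 + 17.8) × √6.9 = 0.0023 × 15.27 × 40.65 × 2.6268 = 3.7502 mm/d
ETc = Kc × ET₀ = 1.14 × 3.7502 = 4.2752 mm/d
Over 7 days: 4.2752 × 7 = 29.926 mm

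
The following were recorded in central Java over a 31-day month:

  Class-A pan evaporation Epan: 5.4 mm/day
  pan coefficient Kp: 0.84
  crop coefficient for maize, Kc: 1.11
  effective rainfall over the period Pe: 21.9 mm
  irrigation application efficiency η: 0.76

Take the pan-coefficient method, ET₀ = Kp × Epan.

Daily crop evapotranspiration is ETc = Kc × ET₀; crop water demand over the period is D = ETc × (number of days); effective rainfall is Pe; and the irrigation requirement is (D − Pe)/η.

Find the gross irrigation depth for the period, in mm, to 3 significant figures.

177 mm

ET₀ = 0.84 × 5.4 = 4.5360 mm/d
ETc = Kc × ET₀ = 1.11 × 4.5360 = 5.0350 mm/d
Crop demand D = ETc × 31 d = 5.0350 × 31 = 156.085 mm
D − Pe = 156.085 − 21.9 = 134.185 mm
Gross irrigation = 134.185 / 0.76 = 176.559 mm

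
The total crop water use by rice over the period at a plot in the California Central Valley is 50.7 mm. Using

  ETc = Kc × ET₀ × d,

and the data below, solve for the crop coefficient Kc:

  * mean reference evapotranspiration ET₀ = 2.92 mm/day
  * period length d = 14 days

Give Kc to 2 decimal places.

1.24

ETc = Kc × ET₀ × d  ⇒  Kc = ETc / (ET₀ × d)
Kc = 50.7 / (2.92 × 14) = 50.7 / 40.88 = 1.2402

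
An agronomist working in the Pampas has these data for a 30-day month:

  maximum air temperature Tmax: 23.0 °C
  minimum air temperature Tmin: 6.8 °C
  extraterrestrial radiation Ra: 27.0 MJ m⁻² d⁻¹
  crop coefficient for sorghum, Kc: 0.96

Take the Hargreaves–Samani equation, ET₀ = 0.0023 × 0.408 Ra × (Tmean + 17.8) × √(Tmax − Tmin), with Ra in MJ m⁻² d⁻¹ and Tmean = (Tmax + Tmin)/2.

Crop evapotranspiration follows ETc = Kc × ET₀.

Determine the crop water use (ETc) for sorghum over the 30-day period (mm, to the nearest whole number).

Tmean = (23.0 + 6.8)/2 = 14.90 °C
0.408 Ra = 0.408 × 27.0 = 11.0160 mm/d equivalent
ET₀ = 0.0023 × 11.0160 × (14.90 + 17.8) × √16.2 = 0.0023 × 11.0160 × 32.70 × 4.0249 = 3.3347 mm/d
ETc = Kc × ET₀ = 0.96 × 3.3347 = 3.2013 mm/d
Over 30 days: 3.2013 × 30 = 96.039 mm

96 mm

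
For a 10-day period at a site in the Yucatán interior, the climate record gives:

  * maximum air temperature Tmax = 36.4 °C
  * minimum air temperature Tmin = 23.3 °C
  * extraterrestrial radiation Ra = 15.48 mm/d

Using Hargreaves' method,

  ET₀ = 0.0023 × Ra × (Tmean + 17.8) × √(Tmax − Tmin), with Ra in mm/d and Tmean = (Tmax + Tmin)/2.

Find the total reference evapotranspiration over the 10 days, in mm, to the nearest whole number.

61 mm

Tmean = (36.4 + 23.3)/2 = 29.85 °C
ET₀ = 0.0023 × 15.48 × (29.85 + 17.8) × √13.1 = 0.0023 × 15.48 × 47.65 × 3.6194 = 6.1404 mm/d
Over 10 days: 6.1404 × 10 = 61.404 mm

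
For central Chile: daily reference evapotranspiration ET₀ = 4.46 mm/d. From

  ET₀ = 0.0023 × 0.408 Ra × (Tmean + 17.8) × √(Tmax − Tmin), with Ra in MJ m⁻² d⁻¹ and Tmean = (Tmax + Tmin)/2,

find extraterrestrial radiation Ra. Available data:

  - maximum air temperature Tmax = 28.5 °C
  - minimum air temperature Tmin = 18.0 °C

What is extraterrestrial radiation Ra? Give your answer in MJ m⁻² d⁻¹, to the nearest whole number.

Tmean = (28.5+18.0)/2 = 23.25 °C; ΔT = 10.5
Ra = ET₀ / [0.0023 × 0.408 × (Tmean+17.8) × √ΔT]
   = 4.46 / (0.0023 × 0.408 × 41.05 × 3.2404) = 35.730 MJ m⁻² d⁻¹

36 MJ m⁻² d⁻¹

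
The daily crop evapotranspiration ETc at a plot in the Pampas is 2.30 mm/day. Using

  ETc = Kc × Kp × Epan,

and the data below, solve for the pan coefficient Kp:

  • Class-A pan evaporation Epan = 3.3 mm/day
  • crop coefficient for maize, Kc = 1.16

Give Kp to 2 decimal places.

ETc = Kc × Kp × Epan  ⇒  Kp = ETc / (Kc × Epan)
Kp = 2.30 / (1.16 × 3.3) = 2.30 / 3.828 = 0.6008

0.60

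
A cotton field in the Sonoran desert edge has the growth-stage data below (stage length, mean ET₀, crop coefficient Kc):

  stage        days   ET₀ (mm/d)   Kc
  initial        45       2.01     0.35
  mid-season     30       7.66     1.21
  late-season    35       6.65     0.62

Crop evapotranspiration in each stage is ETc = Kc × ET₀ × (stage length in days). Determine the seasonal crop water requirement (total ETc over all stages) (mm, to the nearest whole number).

initial: 0.35 × 2.01 × 45 = 31.66 mm
mid-season: 1.21 × 7.66 × 30 = 278.06 mm
late-season: 0.62 × 6.65 × 35 = 144.31 mm
Seasonal total = 454.03 mm

454 mm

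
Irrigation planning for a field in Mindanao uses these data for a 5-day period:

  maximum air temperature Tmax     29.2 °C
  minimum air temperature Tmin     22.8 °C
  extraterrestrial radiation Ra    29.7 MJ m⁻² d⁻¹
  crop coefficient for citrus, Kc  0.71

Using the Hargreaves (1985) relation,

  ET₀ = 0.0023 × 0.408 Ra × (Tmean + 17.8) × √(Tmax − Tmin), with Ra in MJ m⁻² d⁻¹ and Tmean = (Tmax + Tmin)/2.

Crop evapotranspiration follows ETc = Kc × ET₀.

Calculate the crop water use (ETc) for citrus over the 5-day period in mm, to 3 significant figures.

Tmean = (29.2 + 22.8)/2 = 26.00 °C
0.408 Ra = 0.408 × 29.7 = 12.1176 mm/d equivalent
ET₀ = 0.0023 × 12.1176 × (26.00 + 17.8) × √6.4 = 0.0023 × 12.1176 × 43.80 × 2.5298 = 3.0882 mm/d
ETc = Kc × ET₀ = 0.71 × 3.0882 = 2.1926 mm/d
Over 5 days: 2.1926 × 5 = 10.963 mm

11.0 mm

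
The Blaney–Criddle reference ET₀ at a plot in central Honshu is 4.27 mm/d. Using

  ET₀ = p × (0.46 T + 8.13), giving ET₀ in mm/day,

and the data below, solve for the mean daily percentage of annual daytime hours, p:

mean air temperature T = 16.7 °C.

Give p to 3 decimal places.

p = ET₀ / (0.46 T + 8.13) = 4.27 / (0.46 × 16.7 + 8.13) = 4.27 / 15.812 = 0.2700

0.270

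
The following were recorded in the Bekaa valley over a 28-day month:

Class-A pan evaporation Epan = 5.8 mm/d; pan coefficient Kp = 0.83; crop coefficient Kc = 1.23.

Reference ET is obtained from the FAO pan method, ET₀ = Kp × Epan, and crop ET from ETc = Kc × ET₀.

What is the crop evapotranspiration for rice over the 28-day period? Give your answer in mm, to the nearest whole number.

ET₀ = 0.83 × 5.8 = 4.8140 mm/d
ETc = Kc × ET₀ = 1.23 × 4.8140 = 5.9212 mm/d
Over 28 days: 5.9212 × 28 = 165.794 mm

166 mm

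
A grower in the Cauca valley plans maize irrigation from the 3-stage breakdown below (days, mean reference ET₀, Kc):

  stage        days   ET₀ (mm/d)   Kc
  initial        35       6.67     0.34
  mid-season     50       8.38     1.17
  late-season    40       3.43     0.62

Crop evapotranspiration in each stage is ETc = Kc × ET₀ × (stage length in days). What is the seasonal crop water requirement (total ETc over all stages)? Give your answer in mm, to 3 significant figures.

655 mm

initial: 0.34 × 6.67 × 35 = 79.37 mm
mid-season: 1.17 × 8.38 × 50 = 490.23 mm
late-season: 0.62 × 3.43 × 40 = 85.06 mm
Seasonal total = 654.66 mm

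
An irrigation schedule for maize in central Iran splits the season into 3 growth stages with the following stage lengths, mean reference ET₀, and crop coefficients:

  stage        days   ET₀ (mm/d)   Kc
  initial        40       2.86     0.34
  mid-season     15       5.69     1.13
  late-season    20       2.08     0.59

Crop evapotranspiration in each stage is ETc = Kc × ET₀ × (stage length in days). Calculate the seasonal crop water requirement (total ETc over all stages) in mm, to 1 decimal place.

initial: 0.34 × 2.86 × 40 = 38.90 mm
mid-season: 1.13 × 5.69 × 15 = 96.45 mm
late-season: 0.59 × 2.08 × 20 = 24.54 mm
Seasonal total = 159.89 mm

159.9 mm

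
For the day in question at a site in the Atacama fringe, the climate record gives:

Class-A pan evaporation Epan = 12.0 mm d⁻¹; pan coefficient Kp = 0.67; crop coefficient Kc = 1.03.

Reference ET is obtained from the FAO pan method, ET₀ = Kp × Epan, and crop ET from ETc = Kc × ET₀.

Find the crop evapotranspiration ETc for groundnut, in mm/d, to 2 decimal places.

8.28 mm/d

ET₀ = 0.67 × 12.0 = 8.0400 mm/d
ETc = Kc × ET₀ = 1.03 × 8.0400 = 8.2812 mm/d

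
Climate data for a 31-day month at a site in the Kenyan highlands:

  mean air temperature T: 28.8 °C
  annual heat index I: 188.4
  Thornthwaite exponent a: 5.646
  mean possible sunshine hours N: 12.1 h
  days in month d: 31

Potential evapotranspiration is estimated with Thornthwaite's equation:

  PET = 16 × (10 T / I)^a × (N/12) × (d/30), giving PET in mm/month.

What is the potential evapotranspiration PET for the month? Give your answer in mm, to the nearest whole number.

183 mm

10T/I = 10 × 28.8 / 188.4 = 1.5287
(10T/I)^a = 1.5287^5.646 = 10.9821
Uncorrected PET = 16 × 10.9821 = 175.714 mm
Correction = (N/12)(d/30) = (12.1/12)(31/30) = 1.0419
PET = 175.714 × 1.0419 = 183.076 mm/month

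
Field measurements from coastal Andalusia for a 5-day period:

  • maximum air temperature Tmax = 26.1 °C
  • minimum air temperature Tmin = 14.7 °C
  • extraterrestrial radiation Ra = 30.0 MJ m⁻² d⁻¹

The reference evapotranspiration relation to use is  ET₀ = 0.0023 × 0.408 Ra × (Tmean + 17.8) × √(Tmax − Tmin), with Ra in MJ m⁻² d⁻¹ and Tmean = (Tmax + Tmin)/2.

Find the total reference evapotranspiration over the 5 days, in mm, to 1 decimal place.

Tmean = (26.1 + 14.7)/2 = 20.40 °C
0.408 Ra = 0.408 × 30.0 = 12.2400 mm/d equivalent
ET₀ = 0.0023 × 12.2400 × (20.40 + 17.8) × √11.4 = 0.0023 × 12.2400 × 38.20 × 3.3764 = 3.6310 mm/d
Over 5 days: 3.6310 × 5 = 18.155 mm

18.2 mm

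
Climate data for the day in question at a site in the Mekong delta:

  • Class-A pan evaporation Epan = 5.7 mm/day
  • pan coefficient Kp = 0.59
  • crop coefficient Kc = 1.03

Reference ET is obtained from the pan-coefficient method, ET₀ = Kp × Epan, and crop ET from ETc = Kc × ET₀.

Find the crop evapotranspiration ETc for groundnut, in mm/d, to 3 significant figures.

3.46 mm/d

ET₀ = 0.59 × 5.7 = 3.3630 mm/d
ETc = Kc × ET₀ = 1.03 × 3.3630 = 3.4639 mm/d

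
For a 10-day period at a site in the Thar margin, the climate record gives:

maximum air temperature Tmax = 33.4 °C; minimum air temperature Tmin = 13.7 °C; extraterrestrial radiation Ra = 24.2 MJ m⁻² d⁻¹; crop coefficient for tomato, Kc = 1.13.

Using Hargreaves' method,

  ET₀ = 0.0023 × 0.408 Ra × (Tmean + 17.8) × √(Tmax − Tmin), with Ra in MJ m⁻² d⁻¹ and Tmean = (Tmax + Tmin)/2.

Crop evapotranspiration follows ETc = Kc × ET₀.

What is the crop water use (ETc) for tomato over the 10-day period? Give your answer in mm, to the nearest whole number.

Tmean = (33.4 + 13.7)/2 = 23.55 °C
0.408 Ra = 0.408 × 24.2 = 9.8736 mm/d equivalent
ET₀ = 0.0023 × 9.8736 × (23.55 + 17.8) × √19.7 = 0.0023 × 9.8736 × 41.35 × 4.4385 = 4.1679 mm/d
ETc = Kc × ET₀ = 1.13 × 4.1679 = 4.7097 mm/d
Over 10 days: 4.7097 × 10 = 47.097 mm

47 mm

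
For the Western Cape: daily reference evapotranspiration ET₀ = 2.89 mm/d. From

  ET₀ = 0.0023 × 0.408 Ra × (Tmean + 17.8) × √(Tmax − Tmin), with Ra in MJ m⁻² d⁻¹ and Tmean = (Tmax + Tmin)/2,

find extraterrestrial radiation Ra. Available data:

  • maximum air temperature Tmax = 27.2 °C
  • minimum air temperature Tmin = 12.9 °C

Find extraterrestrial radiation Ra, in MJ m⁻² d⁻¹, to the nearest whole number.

22 MJ m⁻² d⁻¹

Tmean = (27.2+12.9)/2 = 20.05 °C; ΔT = 14.3
Ra = ET₀ / [0.0023 × 0.408 × (Tmean+17.8) × √ΔT]
   = 2.89 / (0.0023 × 0.408 × 37.85 × 3.7815) = 21.517 MJ m⁻² d⁻¹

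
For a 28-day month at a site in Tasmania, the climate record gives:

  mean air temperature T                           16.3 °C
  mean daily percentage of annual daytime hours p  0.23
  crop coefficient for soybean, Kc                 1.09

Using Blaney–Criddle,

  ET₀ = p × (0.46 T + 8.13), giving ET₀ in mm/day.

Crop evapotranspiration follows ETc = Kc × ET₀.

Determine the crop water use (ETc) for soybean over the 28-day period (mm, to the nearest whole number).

110 mm

ET₀ = 0.23 × (0.46 × 16.3 + 8.13) = 0.23 × 15.628 = 3.5944 mm/d
ETc = Kc × ET₀ = 1.09 × 3.5944 = 3.9179 mm/d
Over 28 days: 3.9179 × 28 = 109.701 mm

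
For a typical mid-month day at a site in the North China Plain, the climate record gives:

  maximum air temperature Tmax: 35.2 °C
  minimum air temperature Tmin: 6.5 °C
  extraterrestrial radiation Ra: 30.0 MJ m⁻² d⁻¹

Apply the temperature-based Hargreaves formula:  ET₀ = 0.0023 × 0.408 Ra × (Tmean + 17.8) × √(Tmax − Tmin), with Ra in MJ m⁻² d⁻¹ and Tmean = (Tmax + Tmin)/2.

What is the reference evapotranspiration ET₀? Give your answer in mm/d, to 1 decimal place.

5.8 mm/d

Tmean = (35.2 + 6.5)/2 = 20.85 °C
0.408 Ra = 0.408 × 30.0 = 12.2400 mm/d equivalent
ET₀ = 0.0023 × 12.2400 × (20.85 + 17.8) × √28.7 = 0.0023 × 12.2400 × 38.65 × 5.3572 = 5.8290 mm/d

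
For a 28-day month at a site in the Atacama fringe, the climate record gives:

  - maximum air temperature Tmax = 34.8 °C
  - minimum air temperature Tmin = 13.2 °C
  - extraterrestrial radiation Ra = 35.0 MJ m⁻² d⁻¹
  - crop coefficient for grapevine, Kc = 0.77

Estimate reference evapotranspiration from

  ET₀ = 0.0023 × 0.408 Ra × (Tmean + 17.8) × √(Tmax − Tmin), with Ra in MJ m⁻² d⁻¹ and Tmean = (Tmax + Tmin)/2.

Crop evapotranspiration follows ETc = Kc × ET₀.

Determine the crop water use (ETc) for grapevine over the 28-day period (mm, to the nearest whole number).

138 mm

Tmean = (34.8 + 13.2)/2 = 24.00 °C
0.408 Ra = 0.408 × 35.0 = 14.2800 mm/d equivalent
ET₀ = 0.0023 × 14.2800 × (24.00 + 17.8) × √21.6 = 0.0023 × 14.2800 × 41.80 × 4.6476 = 6.3806 mm/d
ETc = Kc × ET₀ = 0.77 × 6.3806 = 4.9131 mm/d
Over 28 days: 4.9131 × 28 = 137.567 mm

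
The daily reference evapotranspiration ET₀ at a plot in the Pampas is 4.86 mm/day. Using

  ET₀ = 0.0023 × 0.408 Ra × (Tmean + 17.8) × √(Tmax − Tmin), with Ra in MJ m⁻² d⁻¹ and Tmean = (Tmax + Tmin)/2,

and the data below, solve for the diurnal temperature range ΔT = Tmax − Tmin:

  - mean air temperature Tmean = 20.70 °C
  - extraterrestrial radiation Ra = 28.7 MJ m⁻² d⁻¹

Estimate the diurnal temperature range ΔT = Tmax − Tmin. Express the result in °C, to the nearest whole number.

22 °C

√ΔT = ET₀ / [0.0023 × 0.408 × Ra × (Tmean+17.8)] = 4.86 / (0.0023 × 11.7096 × 38.50) = 4.6871
ΔT = 4.6871² = 21.969 °C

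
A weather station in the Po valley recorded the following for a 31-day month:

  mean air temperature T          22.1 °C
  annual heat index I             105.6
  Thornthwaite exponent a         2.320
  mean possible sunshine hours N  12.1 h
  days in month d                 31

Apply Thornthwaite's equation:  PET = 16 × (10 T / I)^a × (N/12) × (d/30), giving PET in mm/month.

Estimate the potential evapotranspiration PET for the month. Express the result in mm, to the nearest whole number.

10T/I = 10 × 22.1 / 105.6 = 2.0928
(10T/I)^a = 2.0928^2.320 = 5.5474
Uncorrected PET = 16 × 5.5474 = 88.758 mm
Correction = (N/12)(d/30) = (12.1/12)(31/30) = 1.0419
PET = 88.758 × 1.0419 = 92.477 mm/month

92 mm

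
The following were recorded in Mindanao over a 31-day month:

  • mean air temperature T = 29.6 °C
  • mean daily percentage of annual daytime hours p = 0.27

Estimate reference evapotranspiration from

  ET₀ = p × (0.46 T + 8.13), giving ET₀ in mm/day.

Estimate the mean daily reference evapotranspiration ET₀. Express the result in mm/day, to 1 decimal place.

5.9 mm/day

ET₀ = 0.27 × (0.46 × 29.6 + 8.13) = 0.27 × 21.746 = 5.8714 mm/d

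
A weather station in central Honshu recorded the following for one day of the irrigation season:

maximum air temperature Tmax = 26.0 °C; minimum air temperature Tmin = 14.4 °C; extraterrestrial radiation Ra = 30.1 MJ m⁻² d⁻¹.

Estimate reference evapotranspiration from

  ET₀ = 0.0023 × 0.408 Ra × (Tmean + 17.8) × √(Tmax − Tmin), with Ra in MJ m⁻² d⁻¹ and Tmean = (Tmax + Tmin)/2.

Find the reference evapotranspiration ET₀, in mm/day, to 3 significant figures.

3.66 mm/day

Tmean = (26.0 + 14.4)/2 = 20.20 °C
0.408 Ra = 0.408 × 30.1 = 12.2808 mm/d equivalent
ET₀ = 0.0023 × 12.2808 × (20.20 + 17.8) × √11.6 = 0.0023 × 12.2808 × 38.00 × 3.4059 = 3.6557 mm/d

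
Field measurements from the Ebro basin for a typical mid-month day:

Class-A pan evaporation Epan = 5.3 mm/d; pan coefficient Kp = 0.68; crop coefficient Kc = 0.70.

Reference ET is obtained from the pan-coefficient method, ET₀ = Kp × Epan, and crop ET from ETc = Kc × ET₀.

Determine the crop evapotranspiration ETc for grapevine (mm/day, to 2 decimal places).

ET₀ = 0.68 × 5.3 = 3.6040 mm/d
ETc = Kc × ET₀ = 0.70 × 3.6040 = 2.5228 mm/d

2.52 mm/day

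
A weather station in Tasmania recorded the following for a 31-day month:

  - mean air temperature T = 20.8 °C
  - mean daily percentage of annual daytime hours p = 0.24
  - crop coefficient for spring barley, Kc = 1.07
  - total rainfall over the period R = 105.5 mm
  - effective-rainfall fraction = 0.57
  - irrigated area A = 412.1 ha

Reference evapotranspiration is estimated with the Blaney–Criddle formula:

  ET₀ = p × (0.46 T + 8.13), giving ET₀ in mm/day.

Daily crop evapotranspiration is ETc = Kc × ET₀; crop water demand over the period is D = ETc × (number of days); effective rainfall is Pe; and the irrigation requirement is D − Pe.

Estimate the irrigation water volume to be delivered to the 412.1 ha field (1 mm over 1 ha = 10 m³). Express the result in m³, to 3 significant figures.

333000 m³

ET₀ = 0.24 × (0.46 × 20.8 + 8.13) = 0.24 × 17.698 = 4.2475 mm/d
ETc = Kc × ET₀ = 1.07 × 4.2475 = 4.5448 mm/d
Crop demand D = ETc × 31 d = 4.5448 × 31 = 140.889 mm
Pe = 0.57 × 105.5 = 60.135 mm
D − Pe = 140.889 − 60.135 = 80.754 mm
Volume = 80.754 mm × 412.1 ha × 10 = 332787.2 m³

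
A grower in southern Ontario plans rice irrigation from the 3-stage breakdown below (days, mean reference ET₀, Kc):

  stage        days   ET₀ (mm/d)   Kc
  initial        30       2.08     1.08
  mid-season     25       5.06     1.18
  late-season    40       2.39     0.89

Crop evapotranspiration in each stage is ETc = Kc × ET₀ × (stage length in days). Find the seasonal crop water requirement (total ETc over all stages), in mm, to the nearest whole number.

initial: 1.08 × 2.08 × 30 = 67.39 mm
mid-season: 1.18 × 5.06 × 25 = 149.27 mm
late-season: 0.89 × 2.39 × 40 = 85.08 mm
Seasonal total = 301.74 mm

302 mm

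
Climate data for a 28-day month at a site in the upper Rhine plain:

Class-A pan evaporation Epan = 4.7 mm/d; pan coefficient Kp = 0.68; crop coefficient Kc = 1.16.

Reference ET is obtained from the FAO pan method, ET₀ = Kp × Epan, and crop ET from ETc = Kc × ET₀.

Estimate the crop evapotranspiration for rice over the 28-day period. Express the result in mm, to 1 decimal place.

ET₀ = 0.68 × 4.7 = 3.1960 mm/d
ETc = Kc × ET₀ = 1.16 × 3.1960 = 3.7074 mm/d
Over 28 days: 3.7074 × 28 = 103.807 mm

103.8 mm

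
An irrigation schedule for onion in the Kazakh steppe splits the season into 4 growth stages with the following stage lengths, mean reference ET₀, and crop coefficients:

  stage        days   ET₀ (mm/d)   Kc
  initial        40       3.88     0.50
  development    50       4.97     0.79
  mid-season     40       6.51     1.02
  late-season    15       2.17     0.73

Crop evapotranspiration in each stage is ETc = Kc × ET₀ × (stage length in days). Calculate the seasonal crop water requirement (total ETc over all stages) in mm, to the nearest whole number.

563 mm

initial: 0.50 × 3.88 × 40 = 77.60 mm
development: 0.79 × 4.97 × 50 = 196.32 mm
mid-season: 1.02 × 6.51 × 40 = 265.61 mm
late-season: 0.73 × 2.17 × 15 = 23.76 mm
Seasonal total = 563.29 mm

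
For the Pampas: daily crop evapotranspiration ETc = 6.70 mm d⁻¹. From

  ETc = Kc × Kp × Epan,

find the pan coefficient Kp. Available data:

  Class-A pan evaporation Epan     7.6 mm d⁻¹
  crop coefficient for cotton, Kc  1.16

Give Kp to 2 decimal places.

0.76

ETc = Kc × Kp × Epan  ⇒  Kp = ETc / (Kc × Epan)
Kp = 6.70 / (1.16 × 7.6) = 6.70 / 8.816 = 0.7600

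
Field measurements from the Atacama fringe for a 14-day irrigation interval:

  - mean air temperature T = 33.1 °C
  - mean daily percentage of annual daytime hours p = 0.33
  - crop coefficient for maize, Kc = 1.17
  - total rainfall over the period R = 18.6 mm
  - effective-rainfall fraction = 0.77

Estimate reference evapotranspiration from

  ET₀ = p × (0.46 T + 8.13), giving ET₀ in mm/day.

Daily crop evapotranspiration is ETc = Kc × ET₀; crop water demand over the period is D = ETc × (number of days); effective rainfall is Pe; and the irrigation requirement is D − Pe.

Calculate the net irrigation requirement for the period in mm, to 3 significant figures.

ET₀ = 0.33 × (0.46 × 33.1 + 8.13) = 0.33 × 23.356 = 7.7075 mm/d
ETc = Kc × ET₀ = 1.17 × 7.7075 = 9.0178 mm/d
Crop demand D = ETc × 14 d = 9.0178 × 14 = 126.249 mm
Pe = 0.77 × 18.6 = 14.322 mm
D − Pe = 126.249 − 14.322 = 111.927 mm

112 mm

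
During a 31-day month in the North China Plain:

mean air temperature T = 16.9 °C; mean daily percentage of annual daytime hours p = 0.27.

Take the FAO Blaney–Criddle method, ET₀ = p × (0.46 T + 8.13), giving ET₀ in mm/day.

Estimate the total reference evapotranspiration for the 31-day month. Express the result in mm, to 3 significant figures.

133 mm

ET₀ = 0.27 × (0.46 × 16.9 + 8.13) = 0.27 × 15.904 = 4.2941 mm/d
Monthly total = 4.2941 × 31 = 133.117 mm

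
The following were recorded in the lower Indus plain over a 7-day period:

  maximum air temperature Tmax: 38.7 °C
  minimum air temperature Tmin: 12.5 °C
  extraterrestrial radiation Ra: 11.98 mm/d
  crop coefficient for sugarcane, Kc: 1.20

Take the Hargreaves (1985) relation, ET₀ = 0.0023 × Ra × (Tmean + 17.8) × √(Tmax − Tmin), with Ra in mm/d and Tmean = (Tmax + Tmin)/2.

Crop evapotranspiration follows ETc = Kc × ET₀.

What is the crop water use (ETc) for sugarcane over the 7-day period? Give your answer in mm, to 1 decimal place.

Tmean = (38.7 + 12.5)/2 = 25.60 °C
ET₀ = 0.0023 × 11.98 × (25.60 + 17.8) × √26.2 = 0.0023 × 11.98 × 43.40 × 5.1186 = 6.1210 mm/d
ETc = Kc × ET₀ = 1.20 × 6.1210 = 7.3452 mm/d
Over 7 days: 7.3452 × 7 = 51.416 mm

51.4 mm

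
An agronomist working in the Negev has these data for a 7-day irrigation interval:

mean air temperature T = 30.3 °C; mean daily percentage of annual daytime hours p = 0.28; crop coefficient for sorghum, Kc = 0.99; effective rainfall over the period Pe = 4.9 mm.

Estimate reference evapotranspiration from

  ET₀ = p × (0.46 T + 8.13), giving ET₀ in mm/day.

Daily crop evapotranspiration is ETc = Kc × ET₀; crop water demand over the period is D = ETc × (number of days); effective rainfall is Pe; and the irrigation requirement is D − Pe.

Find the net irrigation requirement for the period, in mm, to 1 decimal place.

ET₀ = 0.28 × (0.46 × 30.3 + 8.13) = 0.28 × 22.068 = 6.1790 mm/d
ETc = Kc × ET₀ = 0.99 × 6.1790 = 6.1172 mm/d
Crop demand D = ETc × 7 d = 6.1172 × 7 = 42.820 mm
D − Pe = 42.820 − 4.9 = 37.920 mm

37.9 mm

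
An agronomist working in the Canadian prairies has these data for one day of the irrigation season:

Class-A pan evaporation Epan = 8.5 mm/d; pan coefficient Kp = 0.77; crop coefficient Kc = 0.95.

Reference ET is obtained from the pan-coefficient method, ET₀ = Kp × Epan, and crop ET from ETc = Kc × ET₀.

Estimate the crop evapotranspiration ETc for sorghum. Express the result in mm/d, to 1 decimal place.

ET₀ = 0.77 × 8.5 = 6.5450 mm/d
ETc = Kc × ET₀ = 0.95 × 6.5450 = 6.2178 mm/d

6.2 mm/d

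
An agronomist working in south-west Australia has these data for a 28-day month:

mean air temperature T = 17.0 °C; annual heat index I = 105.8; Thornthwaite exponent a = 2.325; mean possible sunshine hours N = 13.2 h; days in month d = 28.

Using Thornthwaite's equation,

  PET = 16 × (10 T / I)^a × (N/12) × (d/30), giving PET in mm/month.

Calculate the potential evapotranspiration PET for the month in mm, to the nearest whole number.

49 mm

10T/I = 10 × 17.0 / 105.8 = 1.6068
(10T/I)^a = 1.6068^2.325 = 3.0120
Uncorrected PET = 16 × 3.0120 = 48.192 mm
Correction = (N/12)(d/30) = (13.2/12)(28/30) = 1.0267
PET = 48.192 × 1.0267 = 49.479 mm/month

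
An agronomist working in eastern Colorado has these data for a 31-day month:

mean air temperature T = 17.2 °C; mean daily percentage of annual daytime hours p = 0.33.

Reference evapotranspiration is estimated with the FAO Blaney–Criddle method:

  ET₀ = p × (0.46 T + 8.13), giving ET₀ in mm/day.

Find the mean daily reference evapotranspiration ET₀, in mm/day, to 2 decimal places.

5.29 mm/day

ET₀ = 0.33 × (0.46 × 17.2 + 8.13) = 0.33 × 16.042 = 5.2939 mm/d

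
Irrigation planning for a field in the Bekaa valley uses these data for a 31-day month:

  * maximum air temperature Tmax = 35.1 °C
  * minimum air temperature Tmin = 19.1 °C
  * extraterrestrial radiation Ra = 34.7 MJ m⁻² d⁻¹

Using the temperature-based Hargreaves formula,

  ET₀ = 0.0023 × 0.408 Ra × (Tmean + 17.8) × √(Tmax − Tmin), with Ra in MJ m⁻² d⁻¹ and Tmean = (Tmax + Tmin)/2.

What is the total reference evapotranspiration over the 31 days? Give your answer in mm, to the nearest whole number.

181 mm

Tmean = (35.1 + 19.1)/2 = 27.10 °C
0.408 Ra = 0.408 × 34.7 = 14.1576 mm/d equivalent
ET₀ = 0.0023 × 14.1576 × (27.10 + 17.8) × √16.0 = 0.0023 × 14.1576 × 44.90 × 4.0000 = 5.8482 mm/d
Over 31 days: 5.8482 × 31 = 181.294 mm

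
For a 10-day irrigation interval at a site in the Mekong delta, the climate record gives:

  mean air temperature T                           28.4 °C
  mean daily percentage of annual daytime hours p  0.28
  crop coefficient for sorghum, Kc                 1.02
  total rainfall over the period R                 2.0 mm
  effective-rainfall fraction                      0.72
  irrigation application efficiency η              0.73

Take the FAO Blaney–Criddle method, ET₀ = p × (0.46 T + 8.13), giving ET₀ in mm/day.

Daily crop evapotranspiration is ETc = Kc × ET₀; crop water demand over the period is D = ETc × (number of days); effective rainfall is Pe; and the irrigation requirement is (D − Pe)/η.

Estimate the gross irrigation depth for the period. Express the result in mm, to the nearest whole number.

81 mm

ET₀ = 0.28 × (0.46 × 28.4 + 8.13) = 0.28 × 21.194 = 5.9343 mm/d
ETc = Kc × ET₀ = 1.02 × 5.9343 = 6.0530 mm/d
Crop demand D = ETc × 10 d = 6.0530 × 10 = 60.530 mm
Pe = 0.72 × 2.0 = 1.440 mm
D − Pe = 60.530 − 1.440 = 59.090 mm
Gross irrigation = 59.090 / 0.73 = 80.945 mm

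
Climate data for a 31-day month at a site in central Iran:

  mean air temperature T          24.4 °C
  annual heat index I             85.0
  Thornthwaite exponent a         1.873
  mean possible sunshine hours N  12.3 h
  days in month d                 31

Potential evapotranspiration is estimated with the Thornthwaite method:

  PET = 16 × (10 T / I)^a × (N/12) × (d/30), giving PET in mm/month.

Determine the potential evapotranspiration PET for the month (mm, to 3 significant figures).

10T/I = 10 × 24.4 / 85.0 = 2.8706
(10T/I)^a = 2.8706^1.873 = 7.2075
Uncorrected PET = 16 × 7.2075 = 115.320 mm
Correction = (N/12)(d/30) = (12.3/12)(31/30) = 1.0592
PET = 115.320 × 1.0592 = 122.147 mm/month

122 mm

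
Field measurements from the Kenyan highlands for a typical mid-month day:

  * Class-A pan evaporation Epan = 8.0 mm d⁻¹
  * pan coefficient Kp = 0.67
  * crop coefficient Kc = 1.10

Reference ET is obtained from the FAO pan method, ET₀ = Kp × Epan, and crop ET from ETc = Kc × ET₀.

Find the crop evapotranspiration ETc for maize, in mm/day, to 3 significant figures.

ET₀ = 0.67 × 8.0 = 5.3600 mm/d
ETc = Kc × ET₀ = 1.10 × 5.3600 = 5.8960 mm/d

5.90 mm/day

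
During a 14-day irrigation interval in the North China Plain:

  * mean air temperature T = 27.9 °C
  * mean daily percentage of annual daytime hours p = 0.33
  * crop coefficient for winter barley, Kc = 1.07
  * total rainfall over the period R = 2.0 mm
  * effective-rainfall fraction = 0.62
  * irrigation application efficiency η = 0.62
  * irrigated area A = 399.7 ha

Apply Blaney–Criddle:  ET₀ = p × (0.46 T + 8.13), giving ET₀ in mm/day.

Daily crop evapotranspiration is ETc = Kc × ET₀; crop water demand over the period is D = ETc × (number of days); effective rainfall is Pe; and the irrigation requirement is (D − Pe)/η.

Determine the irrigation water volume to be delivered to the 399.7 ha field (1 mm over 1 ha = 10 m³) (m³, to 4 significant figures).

660100 m³

ET₀ = 0.33 × (0.46 × 27.9 + 8.13) = 0.33 × 20.964 = 6.9181 mm/d
ETc = Kc × ET₀ = 1.07 × 6.9181 = 7.4024 mm/d
Crop demand D = ETc × 14 d = 7.4024 × 14 = 103.634 mm
Pe = 0.62 × 2.0 = 1.240 mm
D − Pe = 103.634 − 1.240 = 102.394 mm
Gross irrigation = 102.394 / 0.62 = 165.152 mm
Volume = 165.152 mm × 399.7 ha × 10 = 660112.5 m³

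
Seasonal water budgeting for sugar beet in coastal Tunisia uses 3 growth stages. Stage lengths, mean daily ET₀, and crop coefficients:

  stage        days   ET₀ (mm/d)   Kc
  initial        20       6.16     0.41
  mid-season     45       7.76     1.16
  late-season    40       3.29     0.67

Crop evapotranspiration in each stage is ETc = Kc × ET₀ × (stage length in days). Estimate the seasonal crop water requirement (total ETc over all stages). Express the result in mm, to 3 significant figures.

544 mm

initial: 0.41 × 6.16 × 20 = 50.51 mm
mid-season: 1.16 × 7.76 × 45 = 405.07 mm
late-season: 0.67 × 3.29 × 40 = 88.17 mm
Seasonal total = 543.75 mm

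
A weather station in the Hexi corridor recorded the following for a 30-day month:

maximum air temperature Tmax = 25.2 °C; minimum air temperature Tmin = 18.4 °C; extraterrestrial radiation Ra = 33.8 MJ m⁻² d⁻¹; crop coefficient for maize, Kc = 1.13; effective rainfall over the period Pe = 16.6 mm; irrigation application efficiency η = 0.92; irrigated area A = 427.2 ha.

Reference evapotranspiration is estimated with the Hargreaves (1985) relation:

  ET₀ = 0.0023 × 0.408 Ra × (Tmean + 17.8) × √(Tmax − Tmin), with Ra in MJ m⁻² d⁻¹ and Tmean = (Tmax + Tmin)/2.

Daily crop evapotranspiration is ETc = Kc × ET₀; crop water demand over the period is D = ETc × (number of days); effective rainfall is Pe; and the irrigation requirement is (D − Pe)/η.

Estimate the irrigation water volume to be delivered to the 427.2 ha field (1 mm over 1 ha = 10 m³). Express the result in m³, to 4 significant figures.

Tmean = (25.2 + 18.4)/2 = 21.80 °C
0.408 Ra = 0.408 × 33.8 = 13.7904 mm/d equivalent
ET₀ = 0.0023 × 13.7904 × (21.80 + 17.8) × √6.8 = 0.0023 × 13.7904 × 39.60 × 2.6077 = 3.2753 mm/d
ETc = Kc × ET₀ = 1.13 × 3.2753 = 3.7011 mm/d
Crop demand D = ETc × 30 d = 3.7011 × 30 = 111.033 mm
D − Pe = 111.033 − 16.6 = 94.433 mm
Gross irrigation = 94.433 / 0.92 = 102.645 mm
Volume = 102.645 mm × 427.2 ha × 10 = 438499.4 m³

438500 m³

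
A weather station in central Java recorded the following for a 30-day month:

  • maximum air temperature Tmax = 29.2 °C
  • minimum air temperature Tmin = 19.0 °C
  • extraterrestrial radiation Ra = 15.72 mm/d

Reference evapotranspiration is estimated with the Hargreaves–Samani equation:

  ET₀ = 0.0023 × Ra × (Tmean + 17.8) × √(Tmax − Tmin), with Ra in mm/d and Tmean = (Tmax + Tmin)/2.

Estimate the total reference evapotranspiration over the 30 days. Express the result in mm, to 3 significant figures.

Tmean = (29.2 + 19.0)/2 = 24.10 °C
ET₀ = 0.0023 × 15.72 × (24.10 + 17.8) × √10.2 = 0.0023 × 15.72 × 41.90 × 3.1937 = 4.8383 mm/d
Over 30 days: 4.8383 × 30 = 145.149 mm

145 mm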